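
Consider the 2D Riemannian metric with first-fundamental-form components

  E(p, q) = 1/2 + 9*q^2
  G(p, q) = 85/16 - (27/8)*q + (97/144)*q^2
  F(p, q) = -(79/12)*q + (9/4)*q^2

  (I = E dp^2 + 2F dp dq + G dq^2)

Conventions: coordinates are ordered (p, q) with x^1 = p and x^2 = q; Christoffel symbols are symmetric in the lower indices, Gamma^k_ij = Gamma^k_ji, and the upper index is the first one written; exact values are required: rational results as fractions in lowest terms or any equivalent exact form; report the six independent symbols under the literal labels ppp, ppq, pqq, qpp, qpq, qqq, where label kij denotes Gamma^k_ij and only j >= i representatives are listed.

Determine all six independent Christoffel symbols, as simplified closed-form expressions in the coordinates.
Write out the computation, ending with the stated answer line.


E = 1/2 + 9*q^2; F = -(79/12)*q + (9/4)*q^2; G = 85/16 - (27/8)*q + (97/144)*q^2
Gamma^k_ij = (1/2) g^{kl} (d_i g_jl + d_j g_il - d_l g_ij), with g^inv = (1/(EG-F^2)) [[G, -F], [-F, E]]
first partials: E_p = 0, E_q = 18*q, F_p = 0, F_q = -79/12 + (9/2)*q, G_p = 0, G_q = -27/8 + (97/72)*q
D = EG - F^2 = 85/32 - (27/16)*q + (1385/288)*q^2 - (3/4)*q^3 + q^4
expanded: Gamma^p_pp = (G E_p - 2F F_p + F E_q)/(2D), Gamma^p_pq = (G E_q - F G_p)/(2D), Gamma^p_qq = (2G F_q - G G_p - F G_q)/(2D), Gamma^q_pp = (2E F_p - E E_q - F E_p)/(2D), Gamma^q_pq = (E G_p - F E_q)/(2D), Gamma^q_qq = (E G_q - 2F F_q + F G_p)/(2D); substitute and cancel common factors

Answer: Gamma_ppp = (5832*q^3 - 17064*q^2)/(288*q^4 - 216*q^3 + 1385*q^2 - 486*q + 765), Gamma_ppq = (1746*q^3 - 8748*q^2 + 13770*q)/(288*q^4 - 216*q^3 + 1385*q^2 - 486*q + 765), Gamma_pqq = (873*q^3 - 6561*q^2 + 20169*q - 20145)/(576*q^4 - 432*q^3 + 2770*q^2 - 972*q + 1530), Gamma_qpp = (-23328*q^3 - 1296*q)/(288*q^4 - 216*q^3 + 1385*q^2 - 486*q + 765), Gamma_qpq = (-5832*q^3 + 17064*q^2)/(288*q^4 - 216*q^3 + 1385*q^2 - 486*q + 765), Gamma_qqq = (-1170*q^3 + 8424*q^2 - 12385*q - 243)/(288*q^4 - 216*q^3 + 1385*q^2 - 486*q + 765)


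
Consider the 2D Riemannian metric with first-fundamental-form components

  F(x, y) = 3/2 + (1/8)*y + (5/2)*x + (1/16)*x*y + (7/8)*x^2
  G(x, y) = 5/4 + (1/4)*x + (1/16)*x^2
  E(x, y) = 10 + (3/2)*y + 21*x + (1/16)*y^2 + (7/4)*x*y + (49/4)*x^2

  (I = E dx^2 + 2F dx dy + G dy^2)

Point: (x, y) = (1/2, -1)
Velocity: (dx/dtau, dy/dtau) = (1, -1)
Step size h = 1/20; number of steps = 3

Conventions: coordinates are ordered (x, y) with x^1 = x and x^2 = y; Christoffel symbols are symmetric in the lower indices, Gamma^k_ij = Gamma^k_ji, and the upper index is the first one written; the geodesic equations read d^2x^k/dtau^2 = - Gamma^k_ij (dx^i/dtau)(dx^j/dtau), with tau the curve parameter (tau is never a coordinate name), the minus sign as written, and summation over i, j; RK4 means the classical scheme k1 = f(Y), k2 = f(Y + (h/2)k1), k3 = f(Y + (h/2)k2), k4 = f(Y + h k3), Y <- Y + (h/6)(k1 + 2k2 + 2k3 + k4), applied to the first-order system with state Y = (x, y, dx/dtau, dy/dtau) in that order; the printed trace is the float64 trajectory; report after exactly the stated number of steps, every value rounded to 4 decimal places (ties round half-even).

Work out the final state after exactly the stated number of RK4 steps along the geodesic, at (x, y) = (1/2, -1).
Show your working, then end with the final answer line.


f(Y) = (dx/dtau, dy/dtau, -Gamma^x_ij Y'^i Y'^j, -Gamma^y_ij Y'^i Y'^j) with the Gammas evaluated at the stage position; h = 0.050000; intermediate values shown to 6 dp
step 0: x = 0.5000, y = -1.0000, dx/dtau = 1.0000, dy/dtau = -1.0000
step 1:
  k1: at (x, y) = (0.500000, -1.000000), (dx/dtau, dy/dtau) = (1.000000, -1.000000); Gamma_xxx = 0.727798, Gamma_xxy = 0.051986, Gamma_xyy = 0.000000, Gamma_yxx = 0.101083, Gamma_yxy = 0.007220, Gamma_yyy = 0.000000; k1 = (1.000000, -1.000000, -0.623827, -0.086643)
  k2: at (x, y) = (0.525000, -1.025000), (dx/dtau, dy/dtau) = (0.984404, -1.002166); Gamma_xxx = 0.716257, Gamma_xxy = 0.051161, Gamma_xyy = 0.000000, Gamma_yxx = 0.098693, Gamma_yxy = 0.007050, Gamma_yyy = 0.000000; k2 = (0.984404, -1.002166, -0.593146, -0.081729)
  k3: at (x, y) = (0.524610, -1.025054), (dx/dtau, dy/dtau) = (0.985171, -1.002043); Gamma_xxx = 0.716450, Gamma_xxy = 0.051175, Gamma_xyy = 0.000000, Gamma_yxx = 0.098734, Gamma_yxy = 0.007052, Gamma_yyy = 0.000000; k3 = (0.985171, -1.002043, -0.594321, -0.081903)
  k4: at (x, y) = (0.549259, -1.050102), (dx/dtau, dy/dtau) = (0.970284, -1.004095); Gamma_xxx = 0.705412, Gamma_xxy = 0.050387, Gamma_xyy = 0.000000, Gamma_yxx = 0.096477, Gamma_yxy = 0.006891, Gamma_yyy = 0.000000; k4 = (0.970284, -1.004095, -0.565932, -0.077400)
  Y <- Y + (h/6)(k1 + 2k2 + 2k3 + k4): x = 0.5492, y = -1.0501, dx/dtau = 0.9703, dy/dtau = -1.0041
step 2:
  k1: at (x, y) = (0.549245, -1.050104), (dx/dtau, dy/dtau) = (0.970294, -1.004094); Gamma_xxx = 0.705418, Gamma_xxy = 0.050387, Gamma_xyy = 0.000000, Gamma_yxx = 0.096478, Gamma_yxy = 0.006891, Gamma_yyy = 0.000000; k1 = (0.970294, -1.004094, -0.565950, -0.077403)
  k2: at (x, y) = (0.573503, -1.075207), (dx/dtau, dy/dtau) = (0.956145, -1.006029); Gamma_xxx = 0.694878, Gamma_xxy = 0.049634, Gamma_xyy = 0.000000, Gamma_yxx = 0.094349, Gamma_yxy = 0.006739, Gamma_yyy = 0.000000; k2 = (0.956145, -1.006029, -0.539780, -0.073290)
  k3: at (x, y) = (0.573149, -1.075255), (dx/dtau, dy/dtau) = (0.956800, -1.005926); Gamma_xxx = 0.695043, Gamma_xxy = 0.049646, Gamma_xyy = 0.000000, Gamma_yxx = 0.094383, Gamma_yxy = 0.006742, Gamma_yyy = 0.000000; k3 = (0.956800, -1.005926, -0.540723, -0.073427)
  k4: at (x, y) = (0.597085, -1.100401), (dx/dtau, dy/dtau) = (0.943258, -1.007766); Gamma_xxx = 0.684938, Gamma_xxy = 0.048924, Gamma_xyy = 0.000000, Gamma_yxx = 0.092365, Gamma_yxy = 0.006598, Gamma_yyy = 0.000000; k4 = (0.943258, -1.007766, -0.516401, -0.069638)
  Y <- Y + (h/6)(k1 + 2k2 + 2k3 + k4): x = 0.5971, y = -1.1004, dx/dtau = 0.9433, dy/dtau = -1.0078
step 3:
  k1: at (x, y) = (0.597074, -1.100402), (dx/dtau, dy/dtau) = (0.943266, -1.007765); Gamma_xxx = 0.684943, Gamma_xxy = 0.048925, Gamma_xyy = 0.000000, Gamma_yxx = 0.092366, Gamma_yxy = 0.006598, Gamma_yyy = 0.000000; k1 = (0.943266, -1.007765, -0.516415, -0.069640)
  k2: at (x, y) = (0.620656, -1.125596), (dx/dtau, dy/dtau) = (0.930356, -1.009506); Gamma_xxx = 0.675269, Gamma_xxy = 0.048233, Gamma_xyy = 0.000000, Gamma_yxx = 0.090456, Gamma_yxy = 0.006461, Gamma_yyy = 0.000000; k2 = (0.930356, -1.009506, -0.493885, -0.066159)
  k3: at (x, y) = (0.620333, -1.125640), (dx/dtau, dy/dtau) = (0.930919, -1.009419); Gamma_xxx = 0.675411, Gamma_xxy = 0.048244, Gamma_xyy = 0.000000, Gamma_yxx = 0.090485, Gamma_yxy = 0.006463, Gamma_yyy = 0.000000; k3 = (0.930919, -1.009419, -0.494651, -0.066269)
  k4: at (x, y) = (0.643620, -1.150873), (dx/dtau, dy/dtau) = (0.918534, -1.011078); Gamma_xxx = 0.666116, Gamma_xxy = 0.047580, Gamma_xyy = 0.000000, Gamma_yxx = 0.088669, Gamma_yxy = 0.006334, Gamma_yyy = 0.000000; k4 = (0.918534, -1.011078, -0.473629, -0.063047)
  Y <- Y + (h/6)(k1 + 2k2 + 2k3 + k4): x = 0.6436, y = -1.1509, dx/dtau = 0.9185, dy/dtau = -1.0111

Answer: x = 0.6436, y = -1.1509, dx/dtau = 0.9185, dy/dtau = -1.0111


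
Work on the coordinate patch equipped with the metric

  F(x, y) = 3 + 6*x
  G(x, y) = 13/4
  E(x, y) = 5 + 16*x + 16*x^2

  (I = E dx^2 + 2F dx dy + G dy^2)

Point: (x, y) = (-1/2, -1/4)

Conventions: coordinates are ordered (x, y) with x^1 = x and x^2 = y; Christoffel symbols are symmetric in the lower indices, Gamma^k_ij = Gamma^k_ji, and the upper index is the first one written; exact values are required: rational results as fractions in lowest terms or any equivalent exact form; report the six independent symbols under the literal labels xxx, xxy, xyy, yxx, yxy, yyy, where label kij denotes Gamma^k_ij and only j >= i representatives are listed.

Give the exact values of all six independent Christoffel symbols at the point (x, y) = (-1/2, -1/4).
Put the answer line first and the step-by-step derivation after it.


Answer: Gamma_xxx = 0, Gamma_xxy = 0, Gamma_xyy = 0, Gamma_yxx = 24/13, Gamma_yxy = 0, Gamma_yyy = 0

E = 1, F = 0, G = 13/4 at the point
E_x = 0, E_y = 0, F_x = 6, F_y = 0, G_x = 0, G_y = 0
EG - F^2 = 13/4;  g^inv = (4/13) * [[13/4, 0], [0, 1]]
first-kind symbols [ij,l] = (1/2)(d_i g_jl + d_j g_il - d_l g_ij): [xx,x] = E_x/2 = 0, [xx,y] = F_x - E_y/2 = 6, [xy,x] = E_y/2 = 0, [xy,y] = G_x/2 = 0, [yy,x] = F_y - G_x/2 = 0, [yy,y] = G_y/2 = 0
Gamma^x_ij = (G*[ij,x] - F*[ij,y])/(EG - F^2), Gamma^y_ij = (E*[ij,y] - F*[ij,x])/(EG - F^2)


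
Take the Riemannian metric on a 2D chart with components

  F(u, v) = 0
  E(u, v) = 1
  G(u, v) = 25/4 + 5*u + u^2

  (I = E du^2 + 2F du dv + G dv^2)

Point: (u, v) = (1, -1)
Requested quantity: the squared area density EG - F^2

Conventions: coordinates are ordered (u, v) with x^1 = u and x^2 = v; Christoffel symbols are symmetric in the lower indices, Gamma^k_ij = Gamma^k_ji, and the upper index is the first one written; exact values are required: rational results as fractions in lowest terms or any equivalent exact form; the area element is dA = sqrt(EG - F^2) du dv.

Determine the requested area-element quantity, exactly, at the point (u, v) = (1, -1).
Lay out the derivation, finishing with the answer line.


E = 1, F = 0, G = 49/4; EG - F^2 = 49/4

Answer: EG - F^2 = 49/4


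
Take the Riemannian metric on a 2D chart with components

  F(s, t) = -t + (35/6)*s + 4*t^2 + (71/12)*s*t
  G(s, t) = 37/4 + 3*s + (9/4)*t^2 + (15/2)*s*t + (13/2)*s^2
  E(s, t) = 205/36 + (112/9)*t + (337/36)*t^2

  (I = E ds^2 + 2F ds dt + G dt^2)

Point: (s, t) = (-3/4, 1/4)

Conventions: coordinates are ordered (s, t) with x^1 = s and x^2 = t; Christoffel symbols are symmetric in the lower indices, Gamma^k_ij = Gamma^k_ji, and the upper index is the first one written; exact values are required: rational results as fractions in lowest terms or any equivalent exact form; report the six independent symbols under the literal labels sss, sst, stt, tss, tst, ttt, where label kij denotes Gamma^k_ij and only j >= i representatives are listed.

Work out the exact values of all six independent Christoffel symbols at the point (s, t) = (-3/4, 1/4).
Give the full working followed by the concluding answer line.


E = 601/64, F = -351/64, G = 601/64 at the point
E_s = 0, E_t = 137/8, F_s = 117/16, F_t = -55/16, G_s = -39/8, G_t = -9/2
EG - F^2 = 14875/256;  g^inv = (256/14875) * [[601/64, 351/64], [351/64, 601/64]]
first-kind symbols [ij,l] = (1/2)(d_i g_jl + d_j g_il - d_l g_ij): [ss,s] = E_s/2 = 0, [ss,t] = F_s - E_t/2 = -5/4, [st,s] = E_t/2 = 137/16, [st,t] = G_s/2 = -39/16, [tt,s] = F_t - G_s/2 = -1, [tt,t] = G_t/2 = -9/4
Gamma^s_ij = (G*[ij,s] - F*[ij,t])/(EG - F^2), Gamma^t_ij = (E*[ij,t] - F*[ij,s])/(EG - F^2)

Answer: Gamma_sss = -351/2975, Gamma_sst = 17162/14875, Gamma_stt = -5563/14875, Gamma_tss = -601/2975, Gamma_tst = 6162/14875, Gamma_ttt = -6813/14875


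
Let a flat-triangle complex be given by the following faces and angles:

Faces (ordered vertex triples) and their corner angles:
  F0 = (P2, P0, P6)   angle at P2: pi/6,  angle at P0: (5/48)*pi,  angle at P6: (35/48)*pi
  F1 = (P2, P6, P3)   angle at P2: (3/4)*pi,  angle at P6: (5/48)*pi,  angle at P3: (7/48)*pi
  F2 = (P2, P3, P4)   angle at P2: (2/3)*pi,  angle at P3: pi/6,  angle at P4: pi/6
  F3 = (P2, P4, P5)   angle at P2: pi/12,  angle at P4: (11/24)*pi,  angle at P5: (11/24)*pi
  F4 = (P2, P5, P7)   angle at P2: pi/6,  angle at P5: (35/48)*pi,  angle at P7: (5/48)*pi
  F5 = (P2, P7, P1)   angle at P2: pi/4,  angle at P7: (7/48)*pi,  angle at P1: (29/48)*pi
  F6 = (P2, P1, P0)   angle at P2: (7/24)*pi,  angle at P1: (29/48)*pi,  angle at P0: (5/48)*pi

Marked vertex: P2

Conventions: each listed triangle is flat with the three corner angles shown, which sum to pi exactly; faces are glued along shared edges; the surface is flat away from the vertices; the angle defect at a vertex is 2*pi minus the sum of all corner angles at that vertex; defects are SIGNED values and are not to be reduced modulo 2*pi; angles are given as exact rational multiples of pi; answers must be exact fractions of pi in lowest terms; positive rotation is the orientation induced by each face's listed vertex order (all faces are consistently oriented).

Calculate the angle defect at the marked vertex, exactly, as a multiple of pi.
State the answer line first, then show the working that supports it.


Answer: defect(P2) = (-3/8)*pi

Sum of corner angles at P2: (19/8)*pi
defect = 2*pi - (19/8)*pi


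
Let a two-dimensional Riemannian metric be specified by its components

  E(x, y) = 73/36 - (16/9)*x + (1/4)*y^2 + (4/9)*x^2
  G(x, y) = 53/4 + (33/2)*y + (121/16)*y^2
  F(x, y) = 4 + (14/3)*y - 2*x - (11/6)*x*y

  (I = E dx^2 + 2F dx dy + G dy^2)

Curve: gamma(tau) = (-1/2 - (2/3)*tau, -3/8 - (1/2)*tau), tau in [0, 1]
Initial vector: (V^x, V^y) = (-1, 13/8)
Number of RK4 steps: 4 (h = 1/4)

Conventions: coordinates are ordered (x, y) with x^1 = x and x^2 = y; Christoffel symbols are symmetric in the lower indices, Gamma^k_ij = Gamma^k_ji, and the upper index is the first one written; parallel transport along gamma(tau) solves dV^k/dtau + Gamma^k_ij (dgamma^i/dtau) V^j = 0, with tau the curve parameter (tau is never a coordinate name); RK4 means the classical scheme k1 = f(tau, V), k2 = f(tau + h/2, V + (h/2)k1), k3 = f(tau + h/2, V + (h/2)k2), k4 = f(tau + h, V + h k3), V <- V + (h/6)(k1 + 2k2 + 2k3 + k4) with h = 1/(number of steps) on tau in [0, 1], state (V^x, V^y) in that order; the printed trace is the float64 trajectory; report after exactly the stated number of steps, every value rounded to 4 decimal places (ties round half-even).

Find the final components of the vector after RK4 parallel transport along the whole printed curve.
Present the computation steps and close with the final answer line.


gamma'(tau) = (-2/3, -1/2); f(tau, V)^k = -Gamma^k_ij(gamma(tau)) gamma'^i(tau) V^j; h = 1/4; intermediate values shown to 6 dp
curve data and Christoffel symbols at the stage parameters:
  tau = 0.000000: gamma = (-0.500000, -0.375000), gamma' = (-0.666667, -0.500000); Gamma_xxx = -0.333690, Gamma_xxy = -0.046330, Gamma_xyy = 1.802308, Gamma_yxx = -0.030638, Gamma_yxy = 0.016570, Gamma_yyy = 0.021672
  tau = 0.125000: gamma = (-0.583333, -0.437500), gamma' = (-0.666667, -0.500000); Gamma_xxx = -0.328211, Gamma_xxy = -0.047147, Gamma_xyy = 1.715832, Gamma_yxx = -0.028942, Gamma_yxy = 0.016751, Gamma_yyy = 0.051110
  tau = 0.250000: gamma = (-0.666667, -0.500000), gamma' = (-0.666667, -0.500000); Gamma_xxx = -0.322499, Gamma_xxy = -0.047263, Gamma_xyy = 1.640818, Gamma_yxx = -0.027272, Gamma_yxy = 0.016385, Gamma_yyy = 0.079676
  tau = 0.375000: gamma = (-0.750000, -0.562500), gamma' = (-0.666667, -0.500000); Gamma_xxx = -0.316643, Gamma_xxy = -0.046938, Gamma_xyy = 1.575973, Gamma_yxx = -0.025572, Gamma_yxy = 0.015506, Gamma_yyy = 0.107534
  tau = 0.500000: gamma = (-0.833333, -0.625000), gamma' = (-0.666667, -0.500000); Gamma_xxx = -0.310696, Gamma_xxy = -0.046384, Gamma_xyy = 1.520183, Gamma_yxx = -0.023792, Gamma_yxy = 0.014133, Gamma_yyy = 0.134852
  tau = 0.625000: gamma = (-0.916667, -0.687500), gamma' = (-0.666667, -0.500000); Gamma_xxx = -0.304682, Gamma_xxy = -0.045773, Gamma_xyy = 1.472499, Gamma_yxx = -0.021884, Gamma_yxy = 0.012274, Gamma_yyy = 0.161798
  tau = 0.750000: gamma = (-1.000000, -0.750000), gamma' = (-0.666667, -0.500000); Gamma_xxx = -0.298603, Gamma_xxy = -0.045248, Gamma_xyy = 1.432118, Gamma_yxx = -0.019804, Gamma_yxy = 0.009925, Gamma_yyy = 0.188538
  tau = 0.875000: gamma = (-1.083333, -0.812500), gamma' = (-0.666667, -0.500000); Gamma_xxx = -0.292444, Gamma_xxy = -0.044934, Gamma_xyy = 1.398370, Gamma_yxx = -0.017505, Gamma_yxy = 0.007073, Gamma_yyy = 0.215234
  tau = 1.000000: gamma = (-1.166667, -0.875000), gamma' = (-0.666667, -0.500000); Gamma_xxx = -0.286177, Gamma_xxy = -0.044945, Gamma_xyy = 1.370698, Gamma_yxx = -0.014942, Gamma_yxy = 0.003696, Gamma_yyy = 0.242049
step 0: V^x = -1.0000, V^y = 1.6250
step 1: k1 = (1.659809, 0.047700), k2 = (1.540058, 0.068546), k3 = (1.545840, 0.068805), k4 = (1.441943, 0.089489); V <- V + (h/6)(k1 + 2k2 + 2k3 + k4): V^x = -0.6136, V^y = 1.6422
step 2: k1 = (1.441927, 0.089488), k2 = (1.352731, 0.110015), k3 = (1.357287, 0.110284), k4 = (1.280690, 0.130728); V <- V + (h/6)(k1 + 2k2 + 2k3 + k4): V^x = -0.2743, V^y = 1.6697
step 3: k1 = (1.280674, 0.130726), k2 = (1.215713, 0.151160), k3 = (1.219351, 0.151457), k4 = (1.164441, 0.172016); V <- V + (h/6)(k1 + 2k2 + 2k3 + k4): V^x = 0.0305, V^y = 1.7075
step 4: k1 = (1.164427, 0.172013), k2 = (1.118843, 0.192795), k3 = (1.121820, 0.193133), k4 = (1.084425, 0.214300); V <- V + (h/6)(k1 + 2k2 + 2k3 + k4): V^x = 0.3109, V^y = 1.7558

Answer: V^x = 0.3109, V^y = 1.7558


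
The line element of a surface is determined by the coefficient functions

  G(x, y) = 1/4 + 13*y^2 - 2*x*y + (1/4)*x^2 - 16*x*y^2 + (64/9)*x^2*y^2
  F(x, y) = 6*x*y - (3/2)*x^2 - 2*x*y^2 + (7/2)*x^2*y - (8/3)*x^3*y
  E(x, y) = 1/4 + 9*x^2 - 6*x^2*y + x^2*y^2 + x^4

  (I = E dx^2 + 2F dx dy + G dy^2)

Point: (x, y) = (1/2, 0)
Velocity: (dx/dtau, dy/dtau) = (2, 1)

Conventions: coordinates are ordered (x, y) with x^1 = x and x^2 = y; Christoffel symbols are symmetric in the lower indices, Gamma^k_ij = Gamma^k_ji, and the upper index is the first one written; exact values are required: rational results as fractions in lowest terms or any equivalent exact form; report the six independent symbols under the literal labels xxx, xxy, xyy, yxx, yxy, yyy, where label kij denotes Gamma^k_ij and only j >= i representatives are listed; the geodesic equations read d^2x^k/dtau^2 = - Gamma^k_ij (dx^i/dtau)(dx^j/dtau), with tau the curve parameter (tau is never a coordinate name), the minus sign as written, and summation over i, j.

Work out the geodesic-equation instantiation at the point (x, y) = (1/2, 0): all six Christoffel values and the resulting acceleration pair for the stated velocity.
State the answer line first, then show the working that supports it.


Answer: Gamma_xxx = 308/169, Gamma_xxy = -48/169, Gamma_xyy = 4/3, Gamma_yxx = -36/169, Gamma_yxy = 10/169, Gamma_yyy = 0; accelerations (d^2x/dtau^2, d^2y/dtau^2) = (-292/39, 8/13)

E = 41/16, F = -3/8, G = 5/16 at the point
E_x = 19/2, E_y = -3/2, F_x = -3/2, F_y = 85/24, G_x = 1/4, G_y = -1
EG - F^2 = 169/256;  g^inv = (256/169) * [[5/16, 3/8], [3/8, 41/16]]
first-kind symbols [ij,l] = (1/2)(d_i g_jl + d_j g_il - d_l g_ij): [xx,x] = E_x/2 = 19/4, [xx,y] = F_x - E_y/2 = -3/4, [xy,x] = E_y/2 = -3/4, [xy,y] = G_x/2 = 1/8, [yy,x] = F_y - G_x/2 = 41/12, [yy,y] = G_y/2 = -1/2
Gamma^x_ij = (G*[ij,x] - F*[ij,y])/(EG - F^2), Gamma^y_ij = (E*[ij,y] - F*[ij,x])/(EG - F^2)
Gamma_xxx = 308/169, Gamma_xxy = -48/169, Gamma_xyy = 4/3, Gamma_yxx = -36/169, Gamma_yxy = 10/169, Gamma_yyy = 0
d^2x/dtau^2 = -(Gamma_xxx*(2)^2 + 2*Gamma_xxy*(2)*(1) + Gamma_xyy*(1)^2) = -292/39
d^2y/dtau^2 = -(Gamma_yxx*(2)^2 + 2*Gamma_yxy*(2)*(1) + Gamma_yyy*(1)^2) = 8/13


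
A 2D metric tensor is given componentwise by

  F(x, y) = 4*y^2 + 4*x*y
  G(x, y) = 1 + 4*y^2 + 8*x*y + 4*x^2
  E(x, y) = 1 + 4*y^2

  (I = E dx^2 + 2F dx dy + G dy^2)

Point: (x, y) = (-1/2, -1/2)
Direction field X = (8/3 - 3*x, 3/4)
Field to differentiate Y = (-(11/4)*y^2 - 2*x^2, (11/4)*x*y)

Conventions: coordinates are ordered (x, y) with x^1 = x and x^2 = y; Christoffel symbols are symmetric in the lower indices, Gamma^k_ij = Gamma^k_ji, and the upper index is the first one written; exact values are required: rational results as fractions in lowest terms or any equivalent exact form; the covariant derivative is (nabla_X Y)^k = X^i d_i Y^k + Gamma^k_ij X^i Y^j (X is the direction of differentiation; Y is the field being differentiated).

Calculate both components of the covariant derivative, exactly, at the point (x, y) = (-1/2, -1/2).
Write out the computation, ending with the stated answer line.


E = 2, F = 2, G = 5 at the point
E_x = 0, E_y = -4, F_x = -2, F_y = -6, G_x = -8, G_y = -8
EG - F^2 = 6;  g^inv = (1/6) * [[5, -2], [-2, 2]]
first-kind symbols [ij,l] = (1/2)(d_i g_jl + d_j g_il - d_l g_ij): [xx,x] = E_x/2 = 0, [xx,y] = F_x - E_y/2 = 0, [xy,x] = E_y/2 = -2, [xy,y] = G_x/2 = -4, [yy,x] = F_y - G_x/2 = -2, [yy,y] = G_y/2 = -4
Gamma^x_ij = (G*[ij,x] - F*[ij,y])/(EG - F^2), Gamma^y_ij = (E*[ij,y] - F*[ij,x])/(EG - F^2)
Gamma_xxx = 0, Gamma_xxy = -1/3, Gamma_xyy = -1/3, Gamma_yxx = 0, Gamma_yxy = -2/3, Gamma_yyy = -2/3
X = (25/6, 3/4), Y = (-19/16, 11/16) at the point

Answer: (nabla_X Y)^x = 2755/288, (nabla_X Y)^y = -2425/288


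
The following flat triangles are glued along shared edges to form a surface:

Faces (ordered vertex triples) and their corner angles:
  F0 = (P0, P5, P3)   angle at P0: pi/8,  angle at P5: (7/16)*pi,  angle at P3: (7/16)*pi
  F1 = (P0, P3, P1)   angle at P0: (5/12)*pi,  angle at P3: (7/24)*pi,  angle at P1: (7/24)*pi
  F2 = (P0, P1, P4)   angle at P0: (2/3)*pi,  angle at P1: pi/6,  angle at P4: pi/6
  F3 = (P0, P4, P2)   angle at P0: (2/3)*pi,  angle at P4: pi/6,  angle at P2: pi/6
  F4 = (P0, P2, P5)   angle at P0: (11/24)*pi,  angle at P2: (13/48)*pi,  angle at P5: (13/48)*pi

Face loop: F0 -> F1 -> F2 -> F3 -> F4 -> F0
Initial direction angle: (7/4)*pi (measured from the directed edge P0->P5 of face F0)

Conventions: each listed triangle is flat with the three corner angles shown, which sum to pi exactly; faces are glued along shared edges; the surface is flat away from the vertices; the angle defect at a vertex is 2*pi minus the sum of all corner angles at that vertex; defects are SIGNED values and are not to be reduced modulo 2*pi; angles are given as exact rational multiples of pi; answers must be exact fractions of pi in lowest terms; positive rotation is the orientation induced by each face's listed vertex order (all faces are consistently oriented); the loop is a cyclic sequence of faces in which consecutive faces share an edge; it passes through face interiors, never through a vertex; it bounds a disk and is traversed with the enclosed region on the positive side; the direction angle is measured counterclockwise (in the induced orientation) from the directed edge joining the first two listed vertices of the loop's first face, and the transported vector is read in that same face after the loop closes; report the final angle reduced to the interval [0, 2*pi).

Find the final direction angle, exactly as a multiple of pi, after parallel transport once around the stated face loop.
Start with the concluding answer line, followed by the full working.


Answer: final direction angle = (17/12)*pi

enclosed vertex P0: corner angles sum to (7/3)*pi, defect = 2*pi - (7/3)*pi = -pi/3
summing the enclosed defects onto the initial angle, mod 2*pi in the induced orientation:
final angle = (7/4)*pi - pi/3 = (17/12)*pi (mod 2*pi)


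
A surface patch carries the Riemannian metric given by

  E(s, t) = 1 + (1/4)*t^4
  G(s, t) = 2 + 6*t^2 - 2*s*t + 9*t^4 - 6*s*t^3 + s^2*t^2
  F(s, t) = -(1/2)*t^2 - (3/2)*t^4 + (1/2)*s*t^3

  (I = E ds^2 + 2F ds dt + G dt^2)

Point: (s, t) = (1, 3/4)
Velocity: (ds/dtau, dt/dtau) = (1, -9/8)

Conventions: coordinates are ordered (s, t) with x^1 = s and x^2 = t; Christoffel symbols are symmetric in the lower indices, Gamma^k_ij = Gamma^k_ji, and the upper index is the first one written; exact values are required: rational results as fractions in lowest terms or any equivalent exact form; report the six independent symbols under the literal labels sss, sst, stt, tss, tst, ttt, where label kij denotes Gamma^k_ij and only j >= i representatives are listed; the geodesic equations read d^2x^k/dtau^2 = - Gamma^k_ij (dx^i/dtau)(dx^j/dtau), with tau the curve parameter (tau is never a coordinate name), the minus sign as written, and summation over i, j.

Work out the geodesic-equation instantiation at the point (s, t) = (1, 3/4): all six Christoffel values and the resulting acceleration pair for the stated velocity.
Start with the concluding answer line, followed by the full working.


Answer: Gamma_sss = 0, Gamma_sst = 216/4949, Gamma_stt = -144/707, Gamma_tss = 0, Gamma_tst = -1488/4949, Gamma_ttt = 992/707; accelerations (d^2s/dtau^2, d^2t/dtau^2) = (7047/19796, -24273/9898)

E = 1105/1024, F = -279/512, G = 1217/256 at the point
E_s = 0, E_t = 27/64, F_s = 27/128, F_t = -39/16, G_s = -93/32, G_t = 217/16
EG - F^2 = 4949/1024;  g^inv = (1024/4949) * [[1217/256, 279/512], [279/512, 1105/1024]]
first-kind symbols [ij,l] = (1/2)(d_i g_jl + d_j g_il - d_l g_ij): [ss,s] = E_s/2 = 0, [ss,t] = F_s - E_t/2 = 0, [st,s] = E_t/2 = 27/128, [st,t] = G_s/2 = -93/64, [tt,s] = F_t - G_s/2 = -63/64, [tt,t] = G_t/2 = 217/32
Gamma^s_ij = (G*[ij,s] - F*[ij,t])/(EG - F^2), Gamma^t_ij = (E*[ij,t] - F*[ij,s])/(EG - F^2)
Gamma_sss = 0, Gamma_sst = 216/4949, Gamma_stt = -144/707, Gamma_tss = 0, Gamma_tst = -1488/4949, Gamma_ttt = 992/707
d^2s/dtau^2 = -(Gamma_sss*(1)^2 + 2*Gamma_sst*(1)*(-9/8) + Gamma_stt*(-9/8)^2) = 7047/19796
d^2t/dtau^2 = -(Gamma_tss*(1)^2 + 2*Gamma_tst*(1)*(-9/8) + Gamma_ttt*(-9/8)^2) = -24273/9898


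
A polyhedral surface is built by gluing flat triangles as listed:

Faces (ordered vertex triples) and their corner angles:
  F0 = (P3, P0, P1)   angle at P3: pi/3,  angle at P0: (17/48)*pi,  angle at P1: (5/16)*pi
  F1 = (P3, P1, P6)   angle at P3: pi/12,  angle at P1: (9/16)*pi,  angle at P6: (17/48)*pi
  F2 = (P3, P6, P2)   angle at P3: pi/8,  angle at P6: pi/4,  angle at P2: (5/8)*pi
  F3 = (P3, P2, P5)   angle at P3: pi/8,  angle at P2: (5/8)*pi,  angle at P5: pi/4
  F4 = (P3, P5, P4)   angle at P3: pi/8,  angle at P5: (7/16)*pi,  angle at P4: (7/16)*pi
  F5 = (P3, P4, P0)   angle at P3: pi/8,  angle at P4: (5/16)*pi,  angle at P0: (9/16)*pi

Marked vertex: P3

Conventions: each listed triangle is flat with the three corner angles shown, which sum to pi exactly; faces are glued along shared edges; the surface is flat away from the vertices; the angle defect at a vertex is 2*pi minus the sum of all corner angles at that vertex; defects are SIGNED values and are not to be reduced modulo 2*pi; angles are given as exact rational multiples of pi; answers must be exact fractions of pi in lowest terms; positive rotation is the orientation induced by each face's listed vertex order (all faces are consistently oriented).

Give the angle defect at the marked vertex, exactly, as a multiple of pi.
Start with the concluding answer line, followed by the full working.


Answer: defect(P3) = (13/12)*pi

Sum of corner angles at P3: (11/12)*pi
defect = 2*pi - (11/12)*pi


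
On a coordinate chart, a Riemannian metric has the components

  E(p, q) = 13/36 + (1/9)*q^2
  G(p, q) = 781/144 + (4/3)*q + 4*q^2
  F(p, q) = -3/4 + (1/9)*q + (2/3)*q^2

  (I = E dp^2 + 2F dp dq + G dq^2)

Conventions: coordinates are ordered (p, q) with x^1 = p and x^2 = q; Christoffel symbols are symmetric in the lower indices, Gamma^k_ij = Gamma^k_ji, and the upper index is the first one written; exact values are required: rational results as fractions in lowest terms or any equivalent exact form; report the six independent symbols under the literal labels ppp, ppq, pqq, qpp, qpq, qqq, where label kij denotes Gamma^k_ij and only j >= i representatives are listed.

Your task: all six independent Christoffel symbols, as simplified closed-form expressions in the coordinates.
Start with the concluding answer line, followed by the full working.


Answer: Gamma_ppp = (384*q^3 + 64*q^2 - 432*q)/(15732*q^2 + 3360*q + 7237), Gamma_ppq = (2304*q^3 + 768*q^2 + 3124*q)/(15732*q^2 + 3360*q + 7237), Gamma_pqq = (13824*q^3 + 6912*q^2 + 53424*q + 5716)/(15732*q^2 + 3360*q + 7237), Gamma_qpp = (-64*q^3 - 208*q)/(15732*q^2 + 3360*q + 7237), Gamma_qpq = (-384*q^3 - 64*q^2 + 432*q)/(15732*q^2 + 3360*q + 7237), Gamma_qqq = (-2304*q^3 - 768*q^2 + 12608*q + 1680)/(15732*q^2 + 3360*q + 7237)

E = 13/36 + (1/9)*q^2; F = -3/4 + (1/9)*q + (2/3)*q^2; G = 781/144 + (4/3)*q + 4*q^2
Gamma^k_ij = (1/2) g^{kl} (d_i g_jl + d_j g_il - d_l g_ij), with g^inv = (1/(EG-F^2)) [[G, -F], [-F, E]]
first partials: E_p = 0, E_q = (2/9)*q, F_p = 0, F_q = 1/9 + (4/3)*q, G_p = 0, G_q = 4/3 + 8*q
D = EG - F^2 = 7237/5184 + (35/54)*q + (437/144)*q^2
expanded: Gamma^p_pp = (G E_p - 2F F_p + F E_q)/(2D), Gamma^p_pq = (G E_q - F G_p)/(2D), Gamma^p_qq = (2G F_q - G G_p - F G_q)/(2D), Gamma^q_pp = (2E F_p - E E_q - F E_p)/(2D), Gamma^q_pq = (E G_p - F E_q)/(2D), Gamma^q_qq = (E G_q - 2F F_q + F G_p)/(2D); substitute and cancel common factors


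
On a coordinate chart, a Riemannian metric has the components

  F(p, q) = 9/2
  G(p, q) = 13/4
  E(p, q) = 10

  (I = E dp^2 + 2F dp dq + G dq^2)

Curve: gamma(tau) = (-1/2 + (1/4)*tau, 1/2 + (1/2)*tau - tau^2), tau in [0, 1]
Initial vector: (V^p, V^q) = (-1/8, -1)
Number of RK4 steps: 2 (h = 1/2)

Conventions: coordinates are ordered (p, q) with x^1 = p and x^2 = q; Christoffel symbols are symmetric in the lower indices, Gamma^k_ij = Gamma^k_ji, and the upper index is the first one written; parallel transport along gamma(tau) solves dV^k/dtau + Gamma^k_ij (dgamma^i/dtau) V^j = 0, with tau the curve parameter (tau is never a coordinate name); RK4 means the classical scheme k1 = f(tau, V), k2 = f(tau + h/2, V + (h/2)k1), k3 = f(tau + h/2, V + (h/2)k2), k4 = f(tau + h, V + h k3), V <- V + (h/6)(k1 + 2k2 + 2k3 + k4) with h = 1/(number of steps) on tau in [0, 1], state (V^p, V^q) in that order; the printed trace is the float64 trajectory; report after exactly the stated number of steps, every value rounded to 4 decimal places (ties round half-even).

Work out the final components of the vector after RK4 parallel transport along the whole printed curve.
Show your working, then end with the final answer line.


gamma'(tau) = (1/4, 1/2 - 2*tau); f(tau, V)^k = -Gamma^k_ij(gamma(tau)) gamma'^i(tau) V^j; h = 1/2; intermediate values shown to 6 dp
curve data and Christoffel symbols at the stage parameters:
  tau = 0.000000: gamma = (-0.500000, 0.500000), gamma' = (0.250000, 0.500000); Gamma_ppp = 0.000000, Gamma_ppq = 0.000000, Gamma_pqq = 0.000000, Gamma_qpp = 0.000000, Gamma_qpq = 0.000000, Gamma_qqq = 0.000000
  tau = 0.250000: gamma = (-0.437500, 0.562500), gamma' = (0.250000, 0.000000); Gamma_ppp = 0.000000, Gamma_ppq = 0.000000, Gamma_pqq = 0.000000, Gamma_qpp = 0.000000, Gamma_qpq = 0.000000, Gamma_qqq = 0.000000
  tau = 0.500000: gamma = (-0.375000, 0.500000), gamma' = (0.250000, -0.500000); Gamma_ppp = 0.000000, Gamma_ppq = 0.000000, Gamma_pqq = 0.000000, Gamma_qpp = 0.000000, Gamma_qpq = 0.000000, Gamma_qqq = 0.000000
  tau = 0.750000: gamma = (-0.312500, 0.312500), gamma' = (0.250000, -1.000000); Gamma_ppp = 0.000000, Gamma_ppq = 0.000000, Gamma_pqq = 0.000000, Gamma_qpp = 0.000000, Gamma_qpq = 0.000000, Gamma_qqq = 0.000000
  tau = 1.000000: gamma = (-0.250000, 0.000000), gamma' = (0.250000, -1.500000); Gamma_ppp = 0.000000, Gamma_ppq = 0.000000, Gamma_pqq = 0.000000, Gamma_qpp = 0.000000, Gamma_qpq = 0.000000, Gamma_qqq = 0.000000
step 0: V^p = -0.1250, V^q = -1.0000
step 1: k1 = (0.000000, 0.000000), k2 = (0.000000, 0.000000), k3 = (0.000000, 0.000000), k4 = (0.000000, 0.000000); V <- V + (h/6)(k1 + 2k2 + 2k3 + k4): V^p = -0.1250, V^q = -1.0000
step 2: k1 = (0.000000, 0.000000), k2 = (0.000000, 0.000000), k3 = (0.000000, 0.000000), k4 = (0.000000, 0.000000); V <- V + (h/6)(k1 + 2k2 + 2k3 + k4): V^p = -0.1250, V^q = -1.0000

Answer: V^p = -0.1250, V^q = -1.0000


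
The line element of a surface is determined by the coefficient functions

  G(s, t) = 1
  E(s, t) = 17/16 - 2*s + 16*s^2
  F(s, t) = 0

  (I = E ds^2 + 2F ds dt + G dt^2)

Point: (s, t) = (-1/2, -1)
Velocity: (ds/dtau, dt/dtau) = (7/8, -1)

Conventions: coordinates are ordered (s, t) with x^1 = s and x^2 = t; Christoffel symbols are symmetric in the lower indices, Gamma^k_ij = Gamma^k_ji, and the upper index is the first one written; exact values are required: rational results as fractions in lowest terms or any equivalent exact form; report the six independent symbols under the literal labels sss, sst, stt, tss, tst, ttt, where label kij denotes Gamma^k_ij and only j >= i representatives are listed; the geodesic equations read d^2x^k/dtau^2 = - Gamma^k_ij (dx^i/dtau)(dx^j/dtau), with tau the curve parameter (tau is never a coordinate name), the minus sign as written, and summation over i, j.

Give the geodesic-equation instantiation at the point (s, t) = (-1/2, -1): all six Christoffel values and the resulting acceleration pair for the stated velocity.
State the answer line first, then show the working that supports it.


Answer: Gamma_sss = -144/97, Gamma_sst = 0, Gamma_stt = 0, Gamma_tss = 0, Gamma_tst = 0, Gamma_ttt = 0; accelerations (d^2s/dtau^2, d^2t/dtau^2) = (441/388, 0)

E = 97/16, F = 0, G = 1 at the point
E_s = -18, E_t = 0, F_s = 0, F_t = 0, G_s = 0, G_t = 0
EG - F^2 = 97/16;  g^inv = (16/97) * [[1, 0], [0, 97/16]]
first-kind symbols [ij,l] = (1/2)(d_i g_jl + d_j g_il - d_l g_ij): [ss,s] = E_s/2 = -9, [ss,t] = F_s - E_t/2 = 0, [st,s] = E_t/2 = 0, [st,t] = G_s/2 = 0, [tt,s] = F_t - G_s/2 = 0, [tt,t] = G_t/2 = 0
Gamma^s_ij = (G*[ij,s] - F*[ij,t])/(EG - F^2), Gamma^t_ij = (E*[ij,t] - F*[ij,s])/(EG - F^2)
Gamma_sss = -144/97, Gamma_sst = 0, Gamma_stt = 0, Gamma_tss = 0, Gamma_tst = 0, Gamma_ttt = 0
d^2s/dtau^2 = -(Gamma_sss*(7/8)^2 + 2*Gamma_sst*(7/8)*(-1) + Gamma_stt*(-1)^2) = 441/388
d^2t/dtau^2 = -(Gamma_tss*(7/8)^2 + 2*Gamma_tst*(7/8)*(-1) + Gamma_ttt*(-1)^2) = 0


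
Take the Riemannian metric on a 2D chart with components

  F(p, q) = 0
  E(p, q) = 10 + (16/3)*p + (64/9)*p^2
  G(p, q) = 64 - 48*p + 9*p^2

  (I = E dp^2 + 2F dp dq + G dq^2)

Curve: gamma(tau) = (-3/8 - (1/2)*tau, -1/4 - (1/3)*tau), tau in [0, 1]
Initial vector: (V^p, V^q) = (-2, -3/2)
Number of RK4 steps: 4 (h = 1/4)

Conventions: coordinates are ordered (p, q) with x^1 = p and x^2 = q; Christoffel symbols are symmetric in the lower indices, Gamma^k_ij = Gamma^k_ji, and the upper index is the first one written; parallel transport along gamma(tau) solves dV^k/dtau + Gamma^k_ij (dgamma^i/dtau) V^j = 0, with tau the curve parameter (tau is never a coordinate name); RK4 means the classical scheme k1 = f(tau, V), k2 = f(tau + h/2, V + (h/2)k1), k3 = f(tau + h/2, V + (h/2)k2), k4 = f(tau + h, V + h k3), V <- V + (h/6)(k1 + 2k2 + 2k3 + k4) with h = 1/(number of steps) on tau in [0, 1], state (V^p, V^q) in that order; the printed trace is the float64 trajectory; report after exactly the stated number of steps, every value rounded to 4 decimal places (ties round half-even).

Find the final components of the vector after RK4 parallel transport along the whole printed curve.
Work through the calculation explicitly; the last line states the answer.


gamma'(tau) = (-1/2, -1/3); f(tau, V)^k = -Gamma^k_ij(gamma(tau)) gamma'^i(tau) V^j; h = 1/4; intermediate values shown to 6 dp
curve data and Christoffel symbols at the stage parameters:
  tau = 0.000000: gamma = (-0.375000, -0.250000), gamma' = (-0.500000, -0.333333); Gamma_ppp = 0.000000, Gamma_ppq = 0.000000, Gamma_pqq = 3.041667, Gamma_qpp = 0.000000, Gamma_qpq = -0.328767, Gamma_qqq = 0.000000
  tau = 0.125000: gamma = (-0.437500, -0.291667), gamma' = (-0.500000, -0.333333); Gamma_ppp = -0.049231, Gamma_ppq = 0.000000, Gamma_pqq = 3.094615, Gamma_qpp = 0.000000, Gamma_qpq = -0.322148, Gamma_qqq = 0.000000
  tau = 0.250000: gamma = (-0.500000, -0.333333), gamma' = (-0.500000, -0.333333); Gamma_ppp = -0.097561, Gamma_ppq = 0.000000, Gamma_pqq = 3.128049, Gamma_qpp = 0.000000, Gamma_qpq = -0.315789, Gamma_qqq = 0.000000
  tau = 0.375000: gamma = (-0.562500, -0.375000), gamma' = (-0.500000, -0.333333); Gamma_ppp = -0.144144, Gamma_ppq = 0.000000, Gamma_pqq = 3.141892, Gamma_qpp = 0.000000, Gamma_qpq = -0.309677, Gamma_qqq = 0.000000
  tau = 0.500000: gamma = (-0.625000, -0.416667), gamma' = (-0.500000, -0.333333); Gamma_ppp = -0.188235, Gamma_ppq = 0.000000, Gamma_pqq = 3.136765, Gamma_qpp = 0.000000, Gamma_qpq = -0.303797, Gamma_qqq = 0.000000
  tau = 0.625000: gamma = (-0.687500, -0.458333), gamma' = (-0.500000, -0.333333); Gamma_ppp = -0.229226, Gamma_ppq = 0.000000, Gamma_pqq = 3.113897, Gamma_qpp = 0.000000, Gamma_qpq = -0.298137, Gamma_qqq = 0.000000
  tau = 0.750000: gamma = (-0.750000, -0.500000), gamma' = (-0.500000, -0.333333); Gamma_ppp = -0.266667, Gamma_ppq = 0.000000, Gamma_pqq = 3.075000, Gamma_qpp = 0.000000, Gamma_qpq = -0.292683, Gamma_qqq = 0.000000
  tau = 0.875000: gamma = (-0.812500, -0.541667), gamma' = (-0.500000, -0.333333); Gamma_ppp = -0.300268, Gamma_ppq = 0.000000, Gamma_pqq = 3.022118, Gamma_qpp = 0.000000, Gamma_qpq = -0.287425, Gamma_qqq = 0.000000
  tau = 1.000000: gamma = (-0.875000, -0.583333), gamma' = (-0.500000, -0.333333); Gamma_ppp = -0.329897, Gamma_ppq = 0.000000, Gamma_pqq = 2.957474, Gamma_qpp = 0.000000, Gamma_qpq = -0.282353, Gamma_qqq = 0.000000
step 0: V^p = -2.0000, V^q = -1.5000
step 1: k1 = (-1.520833, 0.465753), k2 = (-1.433342, 0.467412), k3 = (-1.433397, 0.466204), k4 = (-1.327457, 0.466687); V <- V + (h/6)(k1 + 2k2 + 2k3 + k4): V^p = -2.3576, V^q = -1.3833
step 2: k1 = (-1.327389, 0.466589), k2 = (-1.205820, 0.465655), k3 = (-1.207037, 0.464104), k4 = (-1.074806, 0.461804); V <- V + (h/6)(k1 + 2k2 + 2k3 + k4): V^p = -2.6587, V^q = -1.2672
step 3: k1 = (-1.074719, 0.461723), k2 = (-0.935263, 0.457866), k3 = (-0.937762, 0.456206), k4 = (-0.796204, 0.451012); V <- V + (h/6)(k1 + 2k2 + 2k3 + k4): V^p = -2.8928, V^q = -1.1530
step 4: k1 = (-0.796102, 0.450951), k2 = (-0.655452, 0.444283), k3 = (-0.658931, 0.442719), k4 = (-0.523195, 0.434914); V <- V + (h/6)(k1 + 2k2 + 2k3 + k4): V^p = -3.0573, V^q = -1.0422

Answer: V^p = -3.0573, V^q = -1.0422


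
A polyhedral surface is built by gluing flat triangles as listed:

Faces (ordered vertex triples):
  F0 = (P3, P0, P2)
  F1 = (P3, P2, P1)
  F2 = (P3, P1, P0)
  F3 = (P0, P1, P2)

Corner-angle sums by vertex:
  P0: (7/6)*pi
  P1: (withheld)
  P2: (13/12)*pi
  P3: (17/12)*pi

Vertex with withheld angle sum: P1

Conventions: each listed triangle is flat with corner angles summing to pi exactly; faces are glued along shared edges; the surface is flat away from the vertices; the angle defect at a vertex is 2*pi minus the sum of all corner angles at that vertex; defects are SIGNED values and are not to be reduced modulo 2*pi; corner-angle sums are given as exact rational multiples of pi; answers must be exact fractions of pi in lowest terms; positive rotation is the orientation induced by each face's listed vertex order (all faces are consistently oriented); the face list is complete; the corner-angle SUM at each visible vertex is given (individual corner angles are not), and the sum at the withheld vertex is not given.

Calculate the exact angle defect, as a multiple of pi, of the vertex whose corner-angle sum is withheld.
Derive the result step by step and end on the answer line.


V = 4, E = 6, F = 4; chi = V - E + F = 2
Gauss-Bonnet: total defect = 2*pi*chi = 4*pi; visible defects sum to (7/3)*pi

Answer: defect(P1) = (5/3)*pi


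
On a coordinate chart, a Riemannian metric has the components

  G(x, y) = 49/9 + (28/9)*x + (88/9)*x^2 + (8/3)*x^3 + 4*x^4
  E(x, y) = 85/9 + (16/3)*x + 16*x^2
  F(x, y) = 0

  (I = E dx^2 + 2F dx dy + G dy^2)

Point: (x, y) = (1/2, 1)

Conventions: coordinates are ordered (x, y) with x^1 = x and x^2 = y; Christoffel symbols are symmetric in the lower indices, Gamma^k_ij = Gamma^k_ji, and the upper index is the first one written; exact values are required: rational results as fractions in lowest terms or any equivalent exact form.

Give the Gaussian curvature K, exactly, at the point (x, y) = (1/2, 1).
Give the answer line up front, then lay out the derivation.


Answer: K = -17496/399475

E = 145/9, F = 0, G = 361/36, EG - F^2 = 52345/324 at the point
E_x = 64/3, E_y = 0, F_x = 0, F_y = 0, G_x = 152/9, G_y = 0
E_yy = 0, F_xy = 0, G_xx = 356/9
The intrinsic route: Brioschi's K = (det M1 - det M2)/(EG - F^2)^2.
M1 = [[-E_yy/2 + F_xy - G_xx/2, E_x/2, F_x - E_y/2], [F_y - G_x/2, E, F], [G_y/2, F, G]] = [[-178/9, 32/3, 0], [-76/9, 145/9, 0], [0, 0, 361/36]]; det M1 = -3341777/1458
M2 = [[0, E_y/2, G_x/2], [E_y/2, E, F], [G_x/2, F, G]] = [[0, 0, 76/9], [0, 145/9, 0], [76/9, 0, 361/36]]; det M2 = -837520/729
det M1 - det M2 = -6859/6; K = -6859/6 / (52345/324)^2 = -17496/399475


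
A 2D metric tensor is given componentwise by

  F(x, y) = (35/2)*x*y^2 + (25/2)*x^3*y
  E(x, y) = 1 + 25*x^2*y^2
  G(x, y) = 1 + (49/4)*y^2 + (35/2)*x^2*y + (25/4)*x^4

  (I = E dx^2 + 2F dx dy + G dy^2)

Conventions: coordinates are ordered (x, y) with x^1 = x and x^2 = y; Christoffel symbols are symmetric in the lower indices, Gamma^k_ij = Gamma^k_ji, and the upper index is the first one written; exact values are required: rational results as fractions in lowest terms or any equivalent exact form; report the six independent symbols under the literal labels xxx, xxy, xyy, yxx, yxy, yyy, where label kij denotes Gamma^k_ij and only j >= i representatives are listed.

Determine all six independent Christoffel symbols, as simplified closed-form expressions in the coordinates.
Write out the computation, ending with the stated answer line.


E = 1 + 25*x^2*y^2; F = (35/2)*x*y^2 + (25/2)*x^3*y; G = 1 + (49/4)*y^2 + (35/2)*x^2*y + (25/4)*x^4
Gamma^k_ij = (1/2) g^{kl} (d_i g_jl + d_j g_il - d_l g_ij), with g^inv = (1/(EG-F^2)) [[G, -F], [-F, E]]
first partials: E_x = 50*x*y^2, E_y = 50*x^2*y, F_x = (35/2)*y^2 + (75/2)*x^2*y, F_y = 35*x*y + (25/2)*x^3, G_x = 35*x*y + 25*x^3, G_y = (49/2)*y + (35/2)*x^2
D = EG - F^2 = 1 + (49/4)*y^2 + (35/2)*x^2*y + 25*x^2*y^2 + (25/4)*x^4
expanded: Gamma^x_xx = (G E_x - 2F F_x + F E_y)/(2D), Gamma^x_xy = (G E_y - F G_x)/(2D), Gamma^x_yy = (2G F_y - G G_x - F G_y)/(2D), Gamma^y_xx = (2E F_x - E E_y - F E_x)/(2D), Gamma^y_xy = (E G_x - F E_y)/(2D), Gamma^y_yy = (E G_y - 2F F_y + F G_x)/(2D); substitute and cancel common factors

Answer: Gamma_xxx = 100*x*y^2/(25*x^4 + 100*x^2*y^2 + 70*x^2*y + 49*y^2 + 4), Gamma_xxy = 100*x^2*y/(25*x^4 + 100*x^2*y^2 + 70*x^2*y + 49*y^2 + 4), Gamma_xyy = 70*x*y/(25*x^4 + 100*x^2*y^2 + 70*x^2*y + 49*y^2 + 4), Gamma_yxx = (50*x^2*y + 70*y^2)/(25*x^4 + 100*x^2*y^2 + 70*x^2*y + 49*y^2 + 4), Gamma_yxy = (50*x^3 + 70*x*y)/(25*x^4 + 100*x^2*y^2 + 70*x^2*y + 49*y^2 + 4), Gamma_yyy = (35*x^2 + 49*y)/(25*x^4 + 100*x^2*y^2 + 70*x^2*y + 49*y^2 + 4)
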